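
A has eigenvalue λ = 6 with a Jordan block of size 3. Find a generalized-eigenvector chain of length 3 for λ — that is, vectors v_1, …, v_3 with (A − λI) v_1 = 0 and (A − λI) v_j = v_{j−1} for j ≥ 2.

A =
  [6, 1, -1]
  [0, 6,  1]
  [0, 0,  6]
A Jordan chain for λ = 6 of length 3:
v_1 = (1, 0, 0)ᵀ
v_2 = (-1, 1, 0)ᵀ
v_3 = (0, 0, 1)ᵀ

Let N = A − (6)·I. We want v_3 with N^3 v_3 = 0 but N^2 v_3 ≠ 0; then v_{j-1} := N · v_j for j = 3, …, 2.

Pick v_3 = (0, 0, 1)ᵀ.
Then v_2 = N · v_3 = (-1, 1, 0)ᵀ.
Then v_1 = N · v_2 = (1, 0, 0)ᵀ.

Sanity check: (A − (6)·I) v_1 = (0, 0, 0)ᵀ = 0. ✓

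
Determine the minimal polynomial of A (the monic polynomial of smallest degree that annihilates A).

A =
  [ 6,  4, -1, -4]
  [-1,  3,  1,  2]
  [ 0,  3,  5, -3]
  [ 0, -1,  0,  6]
x^3 - 15*x^2 + 75*x - 125

The characteristic polynomial is χ_A(x) = (x - 5)^4, so the eigenvalues are known. The minimal polynomial is
  m_A(x) = Π_λ (x − λ)^{k_λ}
where k_λ is the size of the *largest* Jordan block for λ (equivalently, the smallest k with (A − λI)^k v = 0 for every generalised eigenvector v of λ).

  λ = 5: largest Jordan block has size 3, contributing (x − 5)^3

So m_A(x) = (x - 5)^3 = x^3 - 15*x^2 + 75*x - 125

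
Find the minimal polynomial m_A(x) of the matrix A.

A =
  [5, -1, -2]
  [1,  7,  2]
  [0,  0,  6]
x^2 - 12*x + 36

The characteristic polynomial is χ_A(x) = (x - 6)^3, so the eigenvalues are known. The minimal polynomial is
  m_A(x) = Π_λ (x − λ)^{k_λ}
where k_λ is the size of the *largest* Jordan block for λ (equivalently, the smallest k with (A − λI)^k v = 0 for every generalised eigenvector v of λ).

  λ = 6: largest Jordan block has size 2, contributing (x − 6)^2

So m_A(x) = (x - 6)^2 = x^2 - 12*x + 36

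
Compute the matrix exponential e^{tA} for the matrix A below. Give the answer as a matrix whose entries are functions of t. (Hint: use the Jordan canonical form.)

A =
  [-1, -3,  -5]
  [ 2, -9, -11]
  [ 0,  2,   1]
e^{tA} =
  [-t^2*exp(-3*t) + 2*t*exp(-3*t) + exp(-3*t), t^2*exp(-3*t) - 3*t*exp(-3*t), 3*t^2*exp(-3*t)/2 - 5*t*exp(-3*t)]
  [-4*t^2*exp(-3*t) + 2*t*exp(-3*t), 4*t^2*exp(-3*t) - 6*t*exp(-3*t) + exp(-3*t), 6*t^2*exp(-3*t) - 11*t*exp(-3*t)]
  [2*t^2*exp(-3*t), -2*t^2*exp(-3*t) + 2*t*exp(-3*t), -3*t^2*exp(-3*t) + 4*t*exp(-3*t) + exp(-3*t)]

Strategy: write A = P · J · P⁻¹ where J is a Jordan canonical form, so e^{tA} = P · e^{tJ} · P⁻¹, and e^{tJ} can be computed block-by-block.

A has Jordan form
J =
  [-3,  1,  0]
  [ 0, -3,  1]
  [ 0,  0, -3]
(up to reordering of blocks).

Per-block formulas:
  For a 3×3 Jordan block J_3(-3): exp(t · J_3(-3)) = e^(-3t)·(I + t·N + (t^2/2)·N^2), where N is the 3×3 nilpotent shift.

After assembling e^{tJ} and conjugating by P, we get:

e^{tA} =
  [-t^2*exp(-3*t) + 2*t*exp(-3*t) + exp(-3*t), t^2*exp(-3*t) - 3*t*exp(-3*t), 3*t^2*exp(-3*t)/2 - 5*t*exp(-3*t)]
  [-4*t^2*exp(-3*t) + 2*t*exp(-3*t), 4*t^2*exp(-3*t) - 6*t*exp(-3*t) + exp(-3*t), 6*t^2*exp(-3*t) - 11*t*exp(-3*t)]
  [2*t^2*exp(-3*t), -2*t^2*exp(-3*t) + 2*t*exp(-3*t), -3*t^2*exp(-3*t) + 4*t*exp(-3*t) + exp(-3*t)]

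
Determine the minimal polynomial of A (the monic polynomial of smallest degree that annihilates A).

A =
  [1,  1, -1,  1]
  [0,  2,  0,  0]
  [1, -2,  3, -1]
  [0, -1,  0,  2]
x^2 - 4*x + 4

The characteristic polynomial is χ_A(x) = (x - 2)^4, so the eigenvalues are known. The minimal polynomial is
  m_A(x) = Π_λ (x − λ)^{k_λ}
where k_λ is the size of the *largest* Jordan block for λ (equivalently, the smallest k with (A − λI)^k v = 0 for every generalised eigenvector v of λ).

  λ = 2: largest Jordan block has size 2, contributing (x − 2)^2

So m_A(x) = (x - 2)^2 = x^2 - 4*x + 4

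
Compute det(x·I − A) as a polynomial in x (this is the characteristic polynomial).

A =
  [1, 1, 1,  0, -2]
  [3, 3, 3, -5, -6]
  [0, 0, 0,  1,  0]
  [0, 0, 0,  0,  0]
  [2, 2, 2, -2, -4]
x^5

Expanding det(x·I − A) (e.g. by cofactor expansion or by noting that A is similar to its Jordan form J, which has the same characteristic polynomial as A) gives
  χ_A(x) = x^5
which factors as x^5. The eigenvalues (with algebraic multiplicities) are λ = 0 with multiplicity 5.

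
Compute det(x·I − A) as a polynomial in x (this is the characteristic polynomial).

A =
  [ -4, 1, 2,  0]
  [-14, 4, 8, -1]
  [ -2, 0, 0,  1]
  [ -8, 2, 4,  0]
x^4

Expanding det(x·I − A) (e.g. by cofactor expansion or by noting that A is similar to its Jordan form J, which has the same characteristic polynomial as A) gives
  χ_A(x) = x^4
which factors as x^4. The eigenvalues (with algebraic multiplicities) are λ = 0 with multiplicity 4.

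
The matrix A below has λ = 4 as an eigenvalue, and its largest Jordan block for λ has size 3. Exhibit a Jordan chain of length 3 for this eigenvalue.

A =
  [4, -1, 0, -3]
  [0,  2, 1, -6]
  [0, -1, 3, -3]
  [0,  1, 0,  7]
A Jordan chain for λ = 4 of length 3:
v_1 = (-1, -3, 0, 1)ᵀ
v_2 = (-1, -2, -1, 1)ᵀ
v_3 = (0, 1, 0, 0)ᵀ

Let N = A − (4)·I. We want v_3 with N^3 v_3 = 0 but N^2 v_3 ≠ 0; then v_{j-1} := N · v_j for j = 3, …, 2.

Pick v_3 = (0, 1, 0, 0)ᵀ.
Then v_2 = N · v_3 = (-1, -2, -1, 1)ᵀ.
Then v_1 = N · v_2 = (-1, -3, 0, 1)ᵀ.

Sanity check: (A − (4)·I) v_1 = (0, 0, 0, 0)ᵀ = 0. ✓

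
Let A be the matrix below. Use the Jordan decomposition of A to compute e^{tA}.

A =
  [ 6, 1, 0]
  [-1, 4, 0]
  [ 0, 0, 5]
e^{tA} =
  [t*exp(5*t) + exp(5*t), t*exp(5*t), 0]
  [-t*exp(5*t), -t*exp(5*t) + exp(5*t), 0]
  [0, 0, exp(5*t)]

Strategy: write A = P · J · P⁻¹ where J is a Jordan canonical form, so e^{tA} = P · e^{tJ} · P⁻¹, and e^{tJ} can be computed block-by-block.

A has Jordan form
J =
  [5, 1, 0]
  [0, 5, 0]
  [0, 0, 5]
(up to reordering of blocks).

Per-block formulas:
  For a 2×2 Jordan block J_2(5): exp(t · J_2(5)) = e^(5t)·(I + t·N), where N is the 2×2 nilpotent shift.
  For a 1×1 block at λ = 5: exp(t · [5]) = [e^(5t)].

After assembling e^{tJ} and conjugating by P, we get:

e^{tA} =
  [t*exp(5*t) + exp(5*t), t*exp(5*t), 0]
  [-t*exp(5*t), -t*exp(5*t) + exp(5*t), 0]
  [0, 0, exp(5*t)]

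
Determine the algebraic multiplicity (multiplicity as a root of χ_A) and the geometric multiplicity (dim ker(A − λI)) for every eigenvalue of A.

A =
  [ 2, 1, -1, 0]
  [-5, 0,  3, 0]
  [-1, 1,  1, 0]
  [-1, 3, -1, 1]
λ = 1: alg = 4, geom = 2

Step 1 — factor the characteristic polynomial to read off the algebraic multiplicities:
  χ_A(x) = (x - 1)^4

Step 2 — compute geometric multiplicities via the rank-nullity identity g(λ) = n − rank(A − λI):
  rank(A − (1)·I) = 2, so dim ker(A − (1)·I) = n − 2 = 2

Summary:
  λ = 1: algebraic multiplicity = 4, geometric multiplicity = 2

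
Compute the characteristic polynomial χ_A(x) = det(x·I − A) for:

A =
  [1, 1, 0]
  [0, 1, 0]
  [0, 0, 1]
x^3 - 3*x^2 + 3*x - 1

Expanding det(x·I − A) (e.g. by cofactor expansion or by noting that A is similar to its Jordan form J, which has the same characteristic polynomial as A) gives
  χ_A(x) = x^3 - 3*x^2 + 3*x - 1
which factors as (x - 1)^3. The eigenvalues (with algebraic multiplicities) are λ = 1 with multiplicity 3.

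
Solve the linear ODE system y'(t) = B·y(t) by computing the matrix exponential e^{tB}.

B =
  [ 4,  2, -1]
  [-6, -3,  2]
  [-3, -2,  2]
e^{tB} =
  [3*t*exp(t) + exp(t), 2*t*exp(t), -t*exp(t)]
  [-6*t*exp(t), -4*t*exp(t) + exp(t), 2*t*exp(t)]
  [-3*t*exp(t), -2*t*exp(t), t*exp(t) + exp(t)]

Strategy: write B = P · J · P⁻¹ where J is a Jordan canonical form, so e^{tB} = P · e^{tJ} · P⁻¹, and e^{tJ} can be computed block-by-block.

B has Jordan form
J =
  [1, 1, 0]
  [0, 1, 0]
  [0, 0, 1]
(up to reordering of blocks).

Per-block formulas:
  For a 2×2 Jordan block J_2(1): exp(t · J_2(1)) = e^(1t)·(I + t·N), where N is the 2×2 nilpotent shift.
  For a 1×1 block at λ = 1: exp(t · [1]) = [e^(1t)].

After assembling e^{tJ} and conjugating by P, we get:

e^{tB} =
  [3*t*exp(t) + exp(t), 2*t*exp(t), -t*exp(t)]
  [-6*t*exp(t), -4*t*exp(t) + exp(t), 2*t*exp(t)]
  [-3*t*exp(t), -2*t*exp(t), t*exp(t) + exp(t)]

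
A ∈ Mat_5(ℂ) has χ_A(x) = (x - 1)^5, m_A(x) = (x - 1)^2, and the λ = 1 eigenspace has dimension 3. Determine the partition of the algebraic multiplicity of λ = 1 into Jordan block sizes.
Block sizes for λ = 1: [2, 2, 1]

Step 1 — from the characteristic polynomial, algebraic multiplicity of λ = 1 is 5. From dim ker(A − (1)·I) = 3, there are exactly 3 Jordan blocks for λ = 1.
Step 2 — from the minimal polynomial, the factor (x − 1)^2 tells us the largest block for λ = 1 has size 2.
Step 3 — with total size 5, 3 blocks, and largest block 2, the block sizes (in nonincreasing order) are [2, 2, 1].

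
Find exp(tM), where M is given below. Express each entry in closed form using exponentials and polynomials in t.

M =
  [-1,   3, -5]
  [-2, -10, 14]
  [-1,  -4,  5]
e^{tM} =
  [t*exp(-2*t) + exp(-2*t), -t^2*exp(-2*t)/2 + 3*t*exp(-2*t), t^2*exp(-2*t) - 5*t*exp(-2*t)]
  [-2*t*exp(-2*t), t^2*exp(-2*t) - 8*t*exp(-2*t) + exp(-2*t), -2*t^2*exp(-2*t) + 14*t*exp(-2*t)]
  [-t*exp(-2*t), t^2*exp(-2*t)/2 - 4*t*exp(-2*t), -t^2*exp(-2*t) + 7*t*exp(-2*t) + exp(-2*t)]

Strategy: write M = P · J · P⁻¹ where J is a Jordan canonical form, so e^{tM} = P · e^{tJ} · P⁻¹, and e^{tJ} can be computed block-by-block.

M has Jordan form
J =
  [-2,  1,  0]
  [ 0, -2,  1]
  [ 0,  0, -2]
(up to reordering of blocks).

Per-block formulas:
  For a 3×3 Jordan block J_3(-2): exp(t · J_3(-2)) = e^(-2t)·(I + t·N + (t^2/2)·N^2), where N is the 3×3 nilpotent shift.

After assembling e^{tJ} and conjugating by P, we get:

e^{tM} =
  [t*exp(-2*t) + exp(-2*t), -t^2*exp(-2*t)/2 + 3*t*exp(-2*t), t^2*exp(-2*t) - 5*t*exp(-2*t)]
  [-2*t*exp(-2*t), t^2*exp(-2*t) - 8*t*exp(-2*t) + exp(-2*t), -2*t^2*exp(-2*t) + 14*t*exp(-2*t)]
  [-t*exp(-2*t), t^2*exp(-2*t)/2 - 4*t*exp(-2*t), -t^2*exp(-2*t) + 7*t*exp(-2*t) + exp(-2*t)]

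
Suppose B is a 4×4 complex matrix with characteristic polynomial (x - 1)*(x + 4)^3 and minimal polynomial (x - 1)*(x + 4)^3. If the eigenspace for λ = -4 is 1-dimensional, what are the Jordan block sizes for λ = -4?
Block sizes for λ = -4: [3]

Step 1 — from the characteristic polynomial, algebraic multiplicity of λ = -4 is 3. From dim ker(B − (-4)·I) = 1, there are exactly 1 Jordan blocks for λ = -4.
Step 2 — from the minimal polynomial, the factor (x + 4)^3 tells us the largest block for λ = -4 has size 3.
Step 3 — with total size 3, 1 blocks, and largest block 3, the block sizes (in nonincreasing order) are [3].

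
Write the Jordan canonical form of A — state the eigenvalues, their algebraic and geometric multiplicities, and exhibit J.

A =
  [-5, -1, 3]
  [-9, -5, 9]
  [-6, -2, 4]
J_2(-2) ⊕ J_1(-2)

The characteristic polynomial is
  det(x·I − A) = x^3 + 6*x^2 + 12*x + 8 = (x + 2)^3

Eigenvalues and multiplicities (the geometric multiplicity of λ is n − rank(A − λI), which equals the number of Jordan blocks for λ):
  λ = -2: algebraic multiplicity = 3, geometric multiplicity = 2

Determining the block sizes for each eigenvalue:
  λ = -2: 2 blocks summing to 3 forces exactly one block of size 2 and the rest size 1 → block sizes [2, 1]

Assembling the blocks gives a Jordan form
J =
  [-2,  1,  0]
  [ 0, -2,  0]
  [ 0,  0, -2]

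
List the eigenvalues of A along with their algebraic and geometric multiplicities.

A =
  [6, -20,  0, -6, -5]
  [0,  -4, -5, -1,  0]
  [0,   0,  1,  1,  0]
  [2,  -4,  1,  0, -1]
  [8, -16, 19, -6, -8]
λ = -4: alg = 2, geom = 2; λ = 1: alg = 3, geom = 1

Step 1 — factor the characteristic polynomial to read off the algebraic multiplicities:
  χ_A(x) = (x - 1)^3*(x + 4)^2

Step 2 — compute geometric multiplicities via the rank-nullity identity g(λ) = n − rank(A − λI):
  rank(A − (-4)·I) = 3, so dim ker(A − (-4)·I) = n − 3 = 2
  rank(A − (1)·I) = 4, so dim ker(A − (1)·I) = n − 4 = 1

Summary:
  λ = -4: algebraic multiplicity = 2, geometric multiplicity = 2
  λ = 1: algebraic multiplicity = 3, geometric multiplicity = 1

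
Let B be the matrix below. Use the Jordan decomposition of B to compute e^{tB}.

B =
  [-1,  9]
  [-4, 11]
e^{tB} =
  [-6*t*exp(5*t) + exp(5*t), 9*t*exp(5*t)]
  [-4*t*exp(5*t), 6*t*exp(5*t) + exp(5*t)]

Strategy: write B = P · J · P⁻¹ where J is a Jordan canonical form, so e^{tB} = P · e^{tJ} · P⁻¹, and e^{tJ} can be computed block-by-block.

B has Jordan form
J =
  [5, 1]
  [0, 5]
(up to reordering of blocks).

Per-block formulas:
  For a 2×2 Jordan block J_2(5): exp(t · J_2(5)) = e^(5t)·(I + t·N), where N is the 2×2 nilpotent shift.

After assembling e^{tJ} and conjugating by P, we get:

e^{tB} =
  [-6*t*exp(5*t) + exp(5*t), 9*t*exp(5*t)]
  [-4*t*exp(5*t), 6*t*exp(5*t) + exp(5*t)]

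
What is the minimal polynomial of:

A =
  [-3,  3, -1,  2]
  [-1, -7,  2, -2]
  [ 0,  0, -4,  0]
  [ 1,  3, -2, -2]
x^3 + 12*x^2 + 48*x + 64

The characteristic polynomial is χ_A(x) = (x + 4)^4, so the eigenvalues are known. The minimal polynomial is
  m_A(x) = Π_λ (x − λ)^{k_λ}
where k_λ is the size of the *largest* Jordan block for λ (equivalently, the smallest k with (A − λI)^k v = 0 for every generalised eigenvector v of λ).

  λ = -4: largest Jordan block has size 3, contributing (x + 4)^3

So m_A(x) = (x + 4)^3 = x^3 + 12*x^2 + 48*x + 64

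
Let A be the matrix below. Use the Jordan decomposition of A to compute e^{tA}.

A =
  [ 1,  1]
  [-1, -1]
e^{tA} =
  [t + 1, t]
  [-t, 1 - t]

Strategy: write A = P · J · P⁻¹ where J is a Jordan canonical form, so e^{tA} = P · e^{tJ} · P⁻¹, and e^{tJ} can be computed block-by-block.

A has Jordan form
J =
  [0, 1]
  [0, 0]
(up to reordering of blocks).

Per-block formulas:
  For a 2×2 Jordan block J_2(0): exp(t · J_2(0)) = e^(0t)·(I + t·N), where N is the 2×2 nilpotent shift.

After assembling e^{tJ} and conjugating by P, we get:

e^{tA} =
  [t + 1, t]
  [-t, 1 - t]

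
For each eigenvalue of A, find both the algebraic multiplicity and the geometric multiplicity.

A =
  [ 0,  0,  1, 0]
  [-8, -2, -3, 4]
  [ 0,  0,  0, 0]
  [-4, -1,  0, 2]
λ = 0: alg = 4, geom = 2

Step 1 — factor the characteristic polynomial to read off the algebraic multiplicities:
  χ_A(x) = x^4

Step 2 — compute geometric multiplicities via the rank-nullity identity g(λ) = n − rank(A − λI):
  rank(A − (0)·I) = 2, so dim ker(A − (0)·I) = n − 2 = 2

Summary:
  λ = 0: algebraic multiplicity = 4, geometric multiplicity = 2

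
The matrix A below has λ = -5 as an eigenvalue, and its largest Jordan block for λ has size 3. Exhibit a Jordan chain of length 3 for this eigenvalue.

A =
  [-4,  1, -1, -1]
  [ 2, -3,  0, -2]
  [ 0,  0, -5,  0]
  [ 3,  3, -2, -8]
A Jordan chain for λ = -5 of length 3:
v_1 = (1, 2, 0, 3)ᵀ
v_2 = (-1, 0, 0, -2)ᵀ
v_3 = (0, 0, 1, 0)ᵀ

Let N = A − (-5)·I. We want v_3 with N^3 v_3 = 0 but N^2 v_3 ≠ 0; then v_{j-1} := N · v_j for j = 3, …, 2.

Pick v_3 = (0, 0, 1, 0)ᵀ.
Then v_2 = N · v_3 = (-1, 0, 0, -2)ᵀ.
Then v_1 = N · v_2 = (1, 2, 0, 3)ᵀ.

Sanity check: (A − (-5)·I) v_1 = (0, 0, 0, 0)ᵀ = 0. ✓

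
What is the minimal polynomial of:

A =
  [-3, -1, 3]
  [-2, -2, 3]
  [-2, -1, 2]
x^2 + 2*x + 1

The characteristic polynomial is χ_A(x) = (x + 1)^3, so the eigenvalues are known. The minimal polynomial is
  m_A(x) = Π_λ (x − λ)^{k_λ}
where k_λ is the size of the *largest* Jordan block for λ (equivalently, the smallest k with (A − λI)^k v = 0 for every generalised eigenvector v of λ).

  λ = -1: largest Jordan block has size 2, contributing (x + 1)^2

So m_A(x) = (x + 1)^2 = x^2 + 2*x + 1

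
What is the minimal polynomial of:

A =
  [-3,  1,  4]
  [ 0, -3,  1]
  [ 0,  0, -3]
x^3 + 9*x^2 + 27*x + 27

The characteristic polynomial is χ_A(x) = (x + 3)^3, so the eigenvalues are known. The minimal polynomial is
  m_A(x) = Π_λ (x − λ)^{k_λ}
where k_λ is the size of the *largest* Jordan block for λ (equivalently, the smallest k with (A − λI)^k v = 0 for every generalised eigenvector v of λ).

  λ = -3: largest Jordan block has size 3, contributing (x + 3)^3

So m_A(x) = (x + 3)^3 = x^3 + 9*x^2 + 27*x + 27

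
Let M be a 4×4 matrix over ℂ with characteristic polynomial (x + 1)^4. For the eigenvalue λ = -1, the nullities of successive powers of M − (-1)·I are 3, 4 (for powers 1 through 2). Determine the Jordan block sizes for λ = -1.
Block sizes for λ = -1: [2, 1, 1]

From the dimensions of kernels of powers, the number of Jordan blocks of size at least j is d_j − d_{j−1} where d_j = dim ker(N^j) (with d_0 = 0). Computing the differences gives [3, 1].
The number of blocks of size exactly k is (#blocks of size ≥ k) − (#blocks of size ≥ k + 1), so the partition is: 2 block(s) of size 1, 1 block(s) of size 2.
In nonincreasing order the block sizes are [2, 1, 1].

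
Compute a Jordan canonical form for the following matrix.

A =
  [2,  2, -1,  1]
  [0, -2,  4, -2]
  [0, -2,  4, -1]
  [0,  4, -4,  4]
J_3(2) ⊕ J_1(2)

The characteristic polynomial is
  det(x·I − A) = x^4 - 8*x^3 + 24*x^2 - 32*x + 16 = (x - 2)^4

Eigenvalues and multiplicities (the geometric multiplicity of λ is n − rank(A − λI), which equals the number of Jordan blocks for λ):
  λ = 2: algebraic multiplicity = 4, geometric multiplicity = 2

Determining the block sizes for each eigenvalue:
  λ = 2: with am = 4 and gm = 2, the partition is not yet determined (e.g. several partitions of 4 into 2 parts exist). Let N = A − (2)·I. Computing rank(N^1) = 2, rank(N^2) = 1, rank(N^3) = 0; the number of blocks of size ≥ j is rank(N^{j−1}) − rank(N^j), giving [2, 1, 1]. So we have 1 block(s) of size 3, 1 block(s) of size 1 → block sizes [3, 1]

Assembling the blocks gives a Jordan form
J =
  [2, 1, 0, 0]
  [0, 2, 1, 0]
  [0, 0, 2, 0]
  [0, 0, 0, 2]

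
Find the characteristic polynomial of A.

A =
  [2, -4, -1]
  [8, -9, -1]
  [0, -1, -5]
x^3 + 12*x^2 + 48*x + 64

Expanding det(x·I − A) (e.g. by cofactor expansion or by noting that A is similar to its Jordan form J, which has the same characteristic polynomial as A) gives
  χ_A(x) = x^3 + 12*x^2 + 48*x + 64
which factors as (x + 4)^3. The eigenvalues (with algebraic multiplicities) are λ = -4 with multiplicity 3.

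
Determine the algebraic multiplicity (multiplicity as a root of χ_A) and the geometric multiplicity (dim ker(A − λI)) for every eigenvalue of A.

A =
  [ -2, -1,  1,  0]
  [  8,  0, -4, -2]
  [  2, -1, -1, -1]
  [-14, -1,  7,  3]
λ = 0: alg = 4, geom = 2

Step 1 — factor the characteristic polynomial to read off the algebraic multiplicities:
  χ_A(x) = x^4

Step 2 — compute geometric multiplicities via the rank-nullity identity g(λ) = n − rank(A − λI):
  rank(A − (0)·I) = 2, so dim ker(A − (0)·I) = n − 2 = 2

Summary:
  λ = 0: algebraic multiplicity = 4, geometric multiplicity = 2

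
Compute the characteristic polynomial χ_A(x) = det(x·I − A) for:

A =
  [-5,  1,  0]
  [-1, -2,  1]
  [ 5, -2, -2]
x^3 + 9*x^2 + 27*x + 27

Expanding det(x·I − A) (e.g. by cofactor expansion or by noting that A is similar to its Jordan form J, which has the same characteristic polynomial as A) gives
  χ_A(x) = x^3 + 9*x^2 + 27*x + 27
which factors as (x + 3)^3. The eigenvalues (with algebraic multiplicities) are λ = -3 with multiplicity 3.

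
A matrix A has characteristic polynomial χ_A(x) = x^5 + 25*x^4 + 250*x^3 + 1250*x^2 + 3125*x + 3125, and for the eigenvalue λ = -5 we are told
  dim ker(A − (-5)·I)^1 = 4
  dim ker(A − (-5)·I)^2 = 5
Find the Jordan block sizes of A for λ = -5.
Block sizes for λ = -5: [2, 1, 1, 1]

From the dimensions of kernels of powers, the number of Jordan blocks of size at least j is d_j − d_{j−1} where d_j = dim ker(N^j) (with d_0 = 0). Computing the differences gives [4, 1].
The number of blocks of size exactly k is (#blocks of size ≥ k) − (#blocks of size ≥ k + 1), so the partition is: 3 block(s) of size 1, 1 block(s) of size 2.
In nonincreasing order the block sizes are [2, 1, 1, 1].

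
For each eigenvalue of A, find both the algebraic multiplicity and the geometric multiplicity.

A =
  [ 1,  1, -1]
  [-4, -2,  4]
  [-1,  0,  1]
λ = 0: alg = 3, geom = 1

Step 1 — factor the characteristic polynomial to read off the algebraic multiplicities:
  χ_A(x) = x^3

Step 2 — compute geometric multiplicities via the rank-nullity identity g(λ) = n − rank(A − λI):
  rank(A − (0)·I) = 2, so dim ker(A − (0)·I) = n − 2 = 1

Summary:
  λ = 0: algebraic multiplicity = 3, geometric multiplicity = 1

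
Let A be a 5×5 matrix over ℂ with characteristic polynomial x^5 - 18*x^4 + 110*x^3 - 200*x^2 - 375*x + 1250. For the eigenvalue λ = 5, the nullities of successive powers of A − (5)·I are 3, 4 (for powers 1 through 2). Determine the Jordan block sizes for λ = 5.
Block sizes for λ = 5: [2, 1, 1]

From the dimensions of kernels of powers, the number of Jordan blocks of size at least j is d_j − d_{j−1} where d_j = dim ker(N^j) (with d_0 = 0). Computing the differences gives [3, 1].
The number of blocks of size exactly k is (#blocks of size ≥ k) − (#blocks of size ≥ k + 1), so the partition is: 2 block(s) of size 1, 1 block(s) of size 2.
In nonincreasing order the block sizes are [2, 1, 1].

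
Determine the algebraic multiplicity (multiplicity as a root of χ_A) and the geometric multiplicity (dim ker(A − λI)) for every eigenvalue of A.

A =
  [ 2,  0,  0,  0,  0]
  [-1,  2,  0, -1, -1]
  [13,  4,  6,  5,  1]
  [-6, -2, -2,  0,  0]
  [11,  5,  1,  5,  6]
λ = 2: alg = 2, geom = 2; λ = 4: alg = 3, geom = 1

Step 1 — factor the characteristic polynomial to read off the algebraic multiplicities:
  χ_A(x) = (x - 4)^3*(x - 2)^2

Step 2 — compute geometric multiplicities via the rank-nullity identity g(λ) = n − rank(A − λI):
  rank(A − (2)·I) = 3, so dim ker(A − (2)·I) = n − 3 = 2
  rank(A − (4)·I) = 4, so dim ker(A − (4)·I) = n − 4 = 1

Summary:
  λ = 2: algebraic multiplicity = 2, geometric multiplicity = 2
  λ = 4: algebraic multiplicity = 3, geometric multiplicity = 1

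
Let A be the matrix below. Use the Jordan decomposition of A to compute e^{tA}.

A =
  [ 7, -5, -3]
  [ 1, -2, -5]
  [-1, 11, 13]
e^{tA} =
  [-t^2*exp(6*t)/2 + t*exp(6*t) + exp(6*t), t^2*exp(6*t) - 5*t*exp(6*t), t^2*exp(6*t)/2 - 3*t*exp(6*t)]
  [-t^2*exp(6*t) + t*exp(6*t), 2*t^2*exp(6*t) - 8*t*exp(6*t) + exp(6*t), t^2*exp(6*t) - 5*t*exp(6*t)]
  [3*t^2*exp(6*t)/2 - t*exp(6*t), -3*t^2*exp(6*t) + 11*t*exp(6*t), -3*t^2*exp(6*t)/2 + 7*t*exp(6*t) + exp(6*t)]

Strategy: write A = P · J · P⁻¹ where J is a Jordan canonical form, so e^{tA} = P · e^{tJ} · P⁻¹, and e^{tJ} can be computed block-by-block.

A has Jordan form
J =
  [6, 1, 0]
  [0, 6, 1]
  [0, 0, 6]
(up to reordering of blocks).

Per-block formulas:
  For a 3×3 Jordan block J_3(6): exp(t · J_3(6)) = e^(6t)·(I + t·N + (t^2/2)·N^2), where N is the 3×3 nilpotent shift.

After assembling e^{tJ} and conjugating by P, we get:

e^{tA} =
  [-t^2*exp(6*t)/2 + t*exp(6*t) + exp(6*t), t^2*exp(6*t) - 5*t*exp(6*t), t^2*exp(6*t)/2 - 3*t*exp(6*t)]
  [-t^2*exp(6*t) + t*exp(6*t), 2*t^2*exp(6*t) - 8*t*exp(6*t) + exp(6*t), t^2*exp(6*t) - 5*t*exp(6*t)]
  [3*t^2*exp(6*t)/2 - t*exp(6*t), -3*t^2*exp(6*t) + 11*t*exp(6*t), -3*t^2*exp(6*t)/2 + 7*t*exp(6*t) + exp(6*t)]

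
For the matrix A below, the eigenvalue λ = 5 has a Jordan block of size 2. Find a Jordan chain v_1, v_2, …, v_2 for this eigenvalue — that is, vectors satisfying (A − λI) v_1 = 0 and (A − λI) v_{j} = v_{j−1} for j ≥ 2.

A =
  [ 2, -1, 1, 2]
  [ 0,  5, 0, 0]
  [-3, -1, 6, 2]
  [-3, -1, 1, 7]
A Jordan chain for λ = 5 of length 2:
v_1 = (-3, 0, -3, -3)ᵀ
v_2 = (1, 0, 0, 0)ᵀ

Let N = A − (5)·I. We want v_2 with N^2 v_2 = 0 but N^1 v_2 ≠ 0; then v_{j-1} := N · v_j for j = 2, …, 2.

Pick v_2 = (1, 0, 0, 0)ᵀ.
Then v_1 = N · v_2 = (-3, 0, -3, -3)ᵀ.

Sanity check: (A − (5)·I) v_1 = (0, 0, 0, 0)ᵀ = 0. ✓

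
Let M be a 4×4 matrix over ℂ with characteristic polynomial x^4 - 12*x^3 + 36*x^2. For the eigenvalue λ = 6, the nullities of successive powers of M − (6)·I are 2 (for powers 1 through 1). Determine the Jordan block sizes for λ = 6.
Block sizes for λ = 6: [1, 1]

From the dimensions of kernels of powers, the number of Jordan blocks of size at least j is d_j − d_{j−1} where d_j = dim ker(N^j) (with d_0 = 0). Computing the differences gives [2].
The number of blocks of size exactly k is (#blocks of size ≥ k) − (#blocks of size ≥ k + 1), so the partition is: 2 block(s) of size 1.
In nonincreasing order the block sizes are [1, 1].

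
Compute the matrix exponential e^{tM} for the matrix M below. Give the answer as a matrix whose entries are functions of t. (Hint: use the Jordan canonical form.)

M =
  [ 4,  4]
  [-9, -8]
e^{tM} =
  [6*t*exp(-2*t) + exp(-2*t), 4*t*exp(-2*t)]
  [-9*t*exp(-2*t), -6*t*exp(-2*t) + exp(-2*t)]

Strategy: write M = P · J · P⁻¹ where J is a Jordan canonical form, so e^{tM} = P · e^{tJ} · P⁻¹, and e^{tJ} can be computed block-by-block.

M has Jordan form
J =
  [-2,  1]
  [ 0, -2]
(up to reordering of blocks).

Per-block formulas:
  For a 2×2 Jordan block J_2(-2): exp(t · J_2(-2)) = e^(-2t)·(I + t·N), where N is the 2×2 nilpotent shift.

After assembling e^{tJ} and conjugating by P, we get:

e^{tM} =
  [6*t*exp(-2*t) + exp(-2*t), 4*t*exp(-2*t)]
  [-9*t*exp(-2*t), -6*t*exp(-2*t) + exp(-2*t)]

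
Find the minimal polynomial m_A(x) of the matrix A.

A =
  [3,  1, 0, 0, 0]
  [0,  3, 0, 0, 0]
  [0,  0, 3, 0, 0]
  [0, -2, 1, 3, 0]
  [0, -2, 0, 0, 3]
x^2 - 6*x + 9

The characteristic polynomial is χ_A(x) = (x - 3)^5, so the eigenvalues are known. The minimal polynomial is
  m_A(x) = Π_λ (x − λ)^{k_λ}
where k_λ is the size of the *largest* Jordan block for λ (equivalently, the smallest k with (A − λI)^k v = 0 for every generalised eigenvector v of λ).

  λ = 3: largest Jordan block has size 2, contributing (x − 3)^2

So m_A(x) = (x - 3)^2 = x^2 - 6*x + 9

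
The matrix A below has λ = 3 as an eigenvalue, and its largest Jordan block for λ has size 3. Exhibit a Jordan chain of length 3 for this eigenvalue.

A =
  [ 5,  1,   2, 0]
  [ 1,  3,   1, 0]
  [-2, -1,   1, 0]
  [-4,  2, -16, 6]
A Jordan chain for λ = 3 of length 3:
v_1 = (1, 0, -1, -4)ᵀ
v_2 = (1, 1, -1, -6)ᵀ
v_3 = (1, -1, 0, 0)ᵀ

Let N = A − (3)·I. We want v_3 with N^3 v_3 = 0 but N^2 v_3 ≠ 0; then v_{j-1} := N · v_j for j = 3, …, 2.

Pick v_3 = (1, -1, 0, 0)ᵀ.
Then v_2 = N · v_3 = (1, 1, -1, -6)ᵀ.
Then v_1 = N · v_2 = (1, 0, -1, -4)ᵀ.

Sanity check: (A − (3)·I) v_1 = (0, 0, 0, 0)ᵀ = 0. ✓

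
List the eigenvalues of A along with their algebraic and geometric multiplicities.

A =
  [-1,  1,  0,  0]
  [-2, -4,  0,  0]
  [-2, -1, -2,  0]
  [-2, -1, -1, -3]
λ = -3: alg = 2, geom = 2; λ = -2: alg = 2, geom = 1

Step 1 — factor the characteristic polynomial to read off the algebraic multiplicities:
  χ_A(x) = (x + 2)^2*(x + 3)^2

Step 2 — compute geometric multiplicities via the rank-nullity identity g(λ) = n − rank(A − λI):
  rank(A − (-3)·I) = 2, so dim ker(A − (-3)·I) = n − 2 = 2
  rank(A − (-2)·I) = 3, so dim ker(A − (-2)·I) = n − 3 = 1

Summary:
  λ = -3: algebraic multiplicity = 2, geometric multiplicity = 2
  λ = -2: algebraic multiplicity = 2, geometric multiplicity = 1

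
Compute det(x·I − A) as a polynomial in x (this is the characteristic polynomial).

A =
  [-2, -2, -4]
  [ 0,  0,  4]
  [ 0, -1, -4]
x^3 + 6*x^2 + 12*x + 8

Expanding det(x·I − A) (e.g. by cofactor expansion or by noting that A is similar to its Jordan form J, which has the same characteristic polynomial as A) gives
  χ_A(x) = x^3 + 6*x^2 + 12*x + 8
which factors as (x + 2)^3. The eigenvalues (with algebraic multiplicities) are λ = -2 with multiplicity 3.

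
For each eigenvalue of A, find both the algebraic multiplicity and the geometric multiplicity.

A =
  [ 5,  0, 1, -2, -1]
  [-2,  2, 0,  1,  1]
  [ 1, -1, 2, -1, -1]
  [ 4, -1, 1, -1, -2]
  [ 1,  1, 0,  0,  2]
λ = 2: alg = 5, geom = 2

Step 1 — factor the characteristic polynomial to read off the algebraic multiplicities:
  χ_A(x) = (x - 2)^5

Step 2 — compute geometric multiplicities via the rank-nullity identity g(λ) = n − rank(A − λI):
  rank(A − (2)·I) = 3, so dim ker(A − (2)·I) = n − 3 = 2

Summary:
  λ = 2: algebraic multiplicity = 5, geometric multiplicity = 2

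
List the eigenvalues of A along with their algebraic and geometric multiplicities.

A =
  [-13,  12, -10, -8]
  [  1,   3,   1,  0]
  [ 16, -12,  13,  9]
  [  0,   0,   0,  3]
λ = -3: alg = 1, geom = 1; λ = 3: alg = 3, geom = 1

Step 1 — factor the characteristic polynomial to read off the algebraic multiplicities:
  χ_A(x) = (x - 3)^3*(x + 3)

Step 2 — compute geometric multiplicities via the rank-nullity identity g(λ) = n − rank(A − λI):
  rank(A − (-3)·I) = 3, so dim ker(A − (-3)·I) = n − 3 = 1
  rank(A − (3)·I) = 3, so dim ker(A − (3)·I) = n − 3 = 1

Summary:
  λ = -3: algebraic multiplicity = 1, geometric multiplicity = 1
  λ = 3: algebraic multiplicity = 3, geometric multiplicity = 1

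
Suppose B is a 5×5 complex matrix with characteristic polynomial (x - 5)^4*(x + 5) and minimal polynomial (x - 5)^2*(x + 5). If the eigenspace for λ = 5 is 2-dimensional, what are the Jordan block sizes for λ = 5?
Block sizes for λ = 5: [2, 2]

Step 1 — from the characteristic polynomial, algebraic multiplicity of λ = 5 is 4. From dim ker(B − (5)·I) = 2, there are exactly 2 Jordan blocks for λ = 5.
Step 2 — from the minimal polynomial, the factor (x − 5)^2 tells us the largest block for λ = 5 has size 2.
Step 3 — with total size 4, 2 blocks, and largest block 2, the block sizes (in nonincreasing order) are [2, 2].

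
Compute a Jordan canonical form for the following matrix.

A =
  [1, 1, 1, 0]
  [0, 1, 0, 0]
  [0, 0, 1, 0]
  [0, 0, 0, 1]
J_2(1) ⊕ J_1(1) ⊕ J_1(1)

The characteristic polynomial is
  det(x·I − A) = x^4 - 4*x^3 + 6*x^2 - 4*x + 1 = (x - 1)^4

Eigenvalues and multiplicities (the geometric multiplicity of λ is n − rank(A − λI), which equals the number of Jordan blocks for λ):
  λ = 1: algebraic multiplicity = 4, geometric multiplicity = 3

Determining the block sizes for each eigenvalue:
  λ = 1: 3 blocks summing to 4 forces exactly one block of size 2 and the rest size 1 → block sizes [2, 1, 1]

Assembling the blocks gives a Jordan form
J =
  [1, 1, 0, 0]
  [0, 1, 0, 0]
  [0, 0, 1, 0]
  [0, 0, 0, 1]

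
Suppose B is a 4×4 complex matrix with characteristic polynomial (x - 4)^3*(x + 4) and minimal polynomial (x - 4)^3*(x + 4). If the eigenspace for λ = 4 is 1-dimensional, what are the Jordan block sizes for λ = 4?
Block sizes for λ = 4: [3]

Step 1 — from the characteristic polynomial, algebraic multiplicity of λ = 4 is 3. From dim ker(B − (4)·I) = 1, there are exactly 1 Jordan blocks for λ = 4.
Step 2 — from the minimal polynomial, the factor (x − 4)^3 tells us the largest block for λ = 4 has size 3.
Step 3 — with total size 3, 1 blocks, and largest block 3, the block sizes (in nonincreasing order) are [3].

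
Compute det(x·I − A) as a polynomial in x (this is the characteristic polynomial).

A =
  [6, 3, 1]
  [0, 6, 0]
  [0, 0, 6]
x^3 - 18*x^2 + 108*x - 216

Expanding det(x·I − A) (e.g. by cofactor expansion or by noting that A is similar to its Jordan form J, which has the same characteristic polynomial as A) gives
  χ_A(x) = x^3 - 18*x^2 + 108*x - 216
which factors as (x - 6)^3. The eigenvalues (with algebraic multiplicities) are λ = 6 with multiplicity 3.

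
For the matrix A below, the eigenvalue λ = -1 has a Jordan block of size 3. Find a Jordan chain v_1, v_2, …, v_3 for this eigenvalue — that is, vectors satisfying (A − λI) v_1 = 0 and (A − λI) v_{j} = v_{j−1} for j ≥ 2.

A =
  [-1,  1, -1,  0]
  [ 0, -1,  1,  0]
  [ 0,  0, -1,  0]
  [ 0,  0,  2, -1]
A Jordan chain for λ = -1 of length 3:
v_1 = (1, 0, 0, 0)ᵀ
v_2 = (-1, 1, 0, 2)ᵀ
v_3 = (0, 0, 1, 0)ᵀ

Let N = A − (-1)·I. We want v_3 with N^3 v_3 = 0 but N^2 v_3 ≠ 0; then v_{j-1} := N · v_j for j = 3, …, 2.

Pick v_3 = (0, 0, 1, 0)ᵀ.
Then v_2 = N · v_3 = (-1, 1, 0, 2)ᵀ.
Then v_1 = N · v_2 = (1, 0, 0, 0)ᵀ.

Sanity check: (A − (-1)·I) v_1 = (0, 0, 0, 0)ᵀ = 0. ✓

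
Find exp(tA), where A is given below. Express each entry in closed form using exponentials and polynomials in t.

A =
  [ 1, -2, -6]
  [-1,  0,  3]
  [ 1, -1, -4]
e^{tA} =
  [2*t*exp(-t) + exp(-t), -2*t*exp(-t), -6*t*exp(-t)]
  [-t*exp(-t), t*exp(-t) + exp(-t), 3*t*exp(-t)]
  [t*exp(-t), -t*exp(-t), -3*t*exp(-t) + exp(-t)]

Strategy: write A = P · J · P⁻¹ where J is a Jordan canonical form, so e^{tA} = P · e^{tJ} · P⁻¹, and e^{tJ} can be computed block-by-block.

A has Jordan form
J =
  [-1,  1,  0]
  [ 0, -1,  0]
  [ 0,  0, -1]
(up to reordering of blocks).

Per-block formulas:
  For a 2×2 Jordan block J_2(-1): exp(t · J_2(-1)) = e^(-1t)·(I + t·N), where N is the 2×2 nilpotent shift.
  For a 1×1 block at λ = -1: exp(t · [-1]) = [e^(-1t)].

After assembling e^{tJ} and conjugating by P, we get:

e^{tA} =
  [2*t*exp(-t) + exp(-t), -2*t*exp(-t), -6*t*exp(-t)]
  [-t*exp(-t), t*exp(-t) + exp(-t), 3*t*exp(-t)]
  [t*exp(-t), -t*exp(-t), -3*t*exp(-t) + exp(-t)]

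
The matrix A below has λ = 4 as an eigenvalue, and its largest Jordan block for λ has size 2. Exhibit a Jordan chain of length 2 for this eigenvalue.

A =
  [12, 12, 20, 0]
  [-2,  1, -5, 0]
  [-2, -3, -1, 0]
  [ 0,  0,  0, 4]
A Jordan chain for λ = 4 of length 2:
v_1 = (8, -2, -2, 0)ᵀ
v_2 = (1, 0, 0, 0)ᵀ

Let N = A − (4)·I. We want v_2 with N^2 v_2 = 0 but N^1 v_2 ≠ 0; then v_{j-1} := N · v_j for j = 2, …, 2.

Pick v_2 = (1, 0, 0, 0)ᵀ.
Then v_1 = N · v_2 = (8, -2, -2, 0)ᵀ.

Sanity check: (A − (4)·I) v_1 = (0, 0, 0, 0)ᵀ = 0. ✓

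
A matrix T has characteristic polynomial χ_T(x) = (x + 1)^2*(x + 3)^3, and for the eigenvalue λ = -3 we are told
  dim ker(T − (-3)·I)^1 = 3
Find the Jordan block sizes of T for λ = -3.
Block sizes for λ = -3: [1, 1, 1]

From the dimensions of kernels of powers, the number of Jordan blocks of size at least j is d_j − d_{j−1} where d_j = dim ker(N^j) (with d_0 = 0). Computing the differences gives [3].
The number of blocks of size exactly k is (#blocks of size ≥ k) − (#blocks of size ≥ k + 1), so the partition is: 3 block(s) of size 1.
In nonincreasing order the block sizes are [1, 1, 1].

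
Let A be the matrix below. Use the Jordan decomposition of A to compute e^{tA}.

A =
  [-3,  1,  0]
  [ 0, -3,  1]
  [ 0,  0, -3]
e^{tA} =
  [exp(-3*t), t*exp(-3*t), t^2*exp(-3*t)/2]
  [0, exp(-3*t), t*exp(-3*t)]
  [0, 0, exp(-3*t)]

Strategy: write A = P · J · P⁻¹ where J is a Jordan canonical form, so e^{tA} = P · e^{tJ} · P⁻¹, and e^{tJ} can be computed block-by-block.

A has Jordan form
J =
  [-3,  1,  0]
  [ 0, -3,  1]
  [ 0,  0, -3]
(up to reordering of blocks).

Per-block formulas:
  For a 3×3 Jordan block J_3(-3): exp(t · J_3(-3)) = e^(-3t)·(I + t·N + (t^2/2)·N^2), where N is the 3×3 nilpotent shift.

After assembling e^{tJ} and conjugating by P, we get:

e^{tA} =
  [exp(-3*t), t*exp(-3*t), t^2*exp(-3*t)/2]
  [0, exp(-3*t), t*exp(-3*t)]
  [0, 0, exp(-3*t)]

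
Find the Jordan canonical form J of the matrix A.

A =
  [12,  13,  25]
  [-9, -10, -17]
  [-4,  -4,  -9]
J_1(-5) ⊕ J_2(-1)

The characteristic polynomial is
  det(x·I − A) = x^3 + 7*x^2 + 11*x + 5 = (x + 1)^2*(x + 5)

Eigenvalues and multiplicities (the geometric multiplicity of λ is n − rank(A − λI), which equals the number of Jordan blocks for λ):
  λ = -5: algebraic multiplicity = 1, geometric multiplicity = 1
  λ = -1: algebraic multiplicity = 2, geometric multiplicity = 1

Determining the block sizes for each eigenvalue:
  λ = -5: one block (gm = 1), so the single block has size am = 1 → block sizes [1]
  λ = -1: one block (gm = 1), so the single block has size am = 2 → block sizes [2]

Assembling the blocks gives a Jordan form
J =
  [-5,  0,  0]
  [ 0, -1,  1]
  [ 0,  0, -1]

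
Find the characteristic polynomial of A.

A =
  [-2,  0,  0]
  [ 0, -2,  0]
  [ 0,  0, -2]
x^3 + 6*x^2 + 12*x + 8

Expanding det(x·I − A) (e.g. by cofactor expansion or by noting that A is similar to its Jordan form J, which has the same characteristic polynomial as A) gives
  χ_A(x) = x^3 + 6*x^2 + 12*x + 8
which factors as (x + 2)^3. The eigenvalues (with algebraic multiplicities) are λ = -2 with multiplicity 3.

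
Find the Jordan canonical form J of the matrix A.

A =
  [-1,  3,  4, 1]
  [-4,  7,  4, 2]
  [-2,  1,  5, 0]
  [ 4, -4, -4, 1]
J_2(3) ⊕ J_2(3)

The characteristic polynomial is
  det(x·I − A) = x^4 - 12*x^3 + 54*x^2 - 108*x + 81 = (x - 3)^4

Eigenvalues and multiplicities (the geometric multiplicity of λ is n − rank(A − λI), which equals the number of Jordan blocks for λ):
  λ = 3: algebraic multiplicity = 4, geometric multiplicity = 2

Determining the block sizes for each eigenvalue:
  λ = 3: with am = 4 and gm = 2, the partition is not yet determined (e.g. several partitions of 4 into 2 parts exist). Let N = A − (3)·I. Computing rank(N^1) = 2, rank(N^2) = 0; the number of blocks of size ≥ j is rank(N^{j−1}) − rank(N^j), giving [2, 2]. So we have 2 block(s) of size 2 → block sizes [2, 2]

Assembling the blocks gives a Jordan form
J =
  [3, 1, 0, 0]
  [0, 3, 0, 0]
  [0, 0, 3, 1]
  [0, 0, 0, 3]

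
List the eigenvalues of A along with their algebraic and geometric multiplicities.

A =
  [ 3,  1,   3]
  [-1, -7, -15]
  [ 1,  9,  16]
λ = 4: alg = 3, geom = 1

Step 1 — factor the characteristic polynomial to read off the algebraic multiplicities:
  χ_A(x) = (x - 4)^3

Step 2 — compute geometric multiplicities via the rank-nullity identity g(λ) = n − rank(A − λI):
  rank(A − (4)·I) = 2, so dim ker(A − (4)·I) = n − 2 = 1

Summary:
  λ = 4: algebraic multiplicity = 3, geometric multiplicity = 1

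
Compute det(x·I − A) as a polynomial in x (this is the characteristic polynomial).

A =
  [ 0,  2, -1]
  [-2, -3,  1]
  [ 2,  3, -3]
x^3 + 6*x^2 + 12*x + 8

Expanding det(x·I − A) (e.g. by cofactor expansion or by noting that A is similar to its Jordan form J, which has the same characteristic polynomial as A) gives
  χ_A(x) = x^3 + 6*x^2 + 12*x + 8
which factors as (x + 2)^3. The eigenvalues (with algebraic multiplicities) are λ = -2 with multiplicity 3.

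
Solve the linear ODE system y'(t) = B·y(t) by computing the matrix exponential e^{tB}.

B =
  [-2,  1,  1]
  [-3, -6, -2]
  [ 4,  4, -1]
e^{tB} =
  [t^2*exp(-3*t) + t*exp(-3*t) + exp(-3*t), t^2*exp(-3*t) + t*exp(-3*t), t^2*exp(-3*t)/2 + t*exp(-3*t)]
  [-t^2*exp(-3*t) - 3*t*exp(-3*t), -t^2*exp(-3*t) - 3*t*exp(-3*t) + exp(-3*t), -t^2*exp(-3*t)/2 - 2*t*exp(-3*t)]
  [4*t*exp(-3*t), 4*t*exp(-3*t), 2*t*exp(-3*t) + exp(-3*t)]

Strategy: write B = P · J · P⁻¹ where J is a Jordan canonical form, so e^{tB} = P · e^{tJ} · P⁻¹, and e^{tJ} can be computed block-by-block.

B has Jordan form
J =
  [-3,  1,  0]
  [ 0, -3,  1]
  [ 0,  0, -3]
(up to reordering of blocks).

Per-block formulas:
  For a 3×3 Jordan block J_3(-3): exp(t · J_3(-3)) = e^(-3t)·(I + t·N + (t^2/2)·N^2), where N is the 3×3 nilpotent shift.

After assembling e^{tJ} and conjugating by P, we get:

e^{tB} =
  [t^2*exp(-3*t) + t*exp(-3*t) + exp(-3*t), t^2*exp(-3*t) + t*exp(-3*t), t^2*exp(-3*t)/2 + t*exp(-3*t)]
  [-t^2*exp(-3*t) - 3*t*exp(-3*t), -t^2*exp(-3*t) - 3*t*exp(-3*t) + exp(-3*t), -t^2*exp(-3*t)/2 - 2*t*exp(-3*t)]
  [4*t*exp(-3*t), 4*t*exp(-3*t), 2*t*exp(-3*t) + exp(-3*t)]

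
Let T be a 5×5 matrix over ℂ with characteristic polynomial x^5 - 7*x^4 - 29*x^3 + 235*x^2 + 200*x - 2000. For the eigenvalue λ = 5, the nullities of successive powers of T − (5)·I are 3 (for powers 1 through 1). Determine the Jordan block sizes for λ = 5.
Block sizes for λ = 5: [1, 1, 1]

From the dimensions of kernels of powers, the number of Jordan blocks of size at least j is d_j − d_{j−1} where d_j = dim ker(N^j) (with d_0 = 0). Computing the differences gives [3].
The number of blocks of size exactly k is (#blocks of size ≥ k) − (#blocks of size ≥ k + 1), so the partition is: 3 block(s) of size 1.
In nonincreasing order the block sizes are [1, 1, 1].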